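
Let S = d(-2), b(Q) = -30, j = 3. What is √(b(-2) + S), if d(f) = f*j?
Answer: 6*I ≈ 6.0*I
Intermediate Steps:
d(f) = 3*f (d(f) = f*3 = 3*f)
S = -6 (S = 3*(-2) = -6)
√(b(-2) + S) = √(-30 - 6) = √(-36) = 6*I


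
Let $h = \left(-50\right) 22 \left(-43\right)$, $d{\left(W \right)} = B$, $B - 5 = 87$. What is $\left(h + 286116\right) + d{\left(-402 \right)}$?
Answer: $333508$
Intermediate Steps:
$B = 92$ ($B = 5 + 87 = 92$)
$d{\left(W \right)} = 92$
$h = 47300$ ($h = \left(-1100\right) \left(-43\right) = 47300$)
$\left(h + 286116\right) + d{\left(-402 \right)} = \left(47300 + 286116\right) + 92 = 333416 + 92 = 333508$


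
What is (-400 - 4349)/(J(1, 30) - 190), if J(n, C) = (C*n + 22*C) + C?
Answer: -4749/530 ≈ -8.9604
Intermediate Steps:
J(n, C) = 23*C + C*n (J(n, C) = (22*C + C*n) + C = 23*C + C*n)
(-400 - 4349)/(J(1, 30) - 190) = (-400 - 4349)/(30*(23 + 1) - 190) = -4749/(30*24 - 190) = -4749/(720 - 190) = -4749/530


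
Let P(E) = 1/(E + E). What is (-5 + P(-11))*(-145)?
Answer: 16095/22 ≈ 731.59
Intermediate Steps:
P(E) = 1/(2*E)
(-5 + P(-11))*(-145) = (-5 + (1/2)/(-11))*(-145) = (-5 + (1/2)*(-1/11))*(-145) = (-5 - 1/22)*(-145) = -111/22*(-145) = 16095/22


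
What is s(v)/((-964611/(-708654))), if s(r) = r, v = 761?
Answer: 179761898/321537 ≈ 559.07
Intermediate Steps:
s(v)/((-964611/(-708654))) = 761/((-964611/(-708654))) = 761/((-964611*(-1/708654))) = 761/(321537/236218) = 761*(236218/321537) = 179761898/321537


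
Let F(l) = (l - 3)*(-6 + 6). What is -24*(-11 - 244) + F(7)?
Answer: 6120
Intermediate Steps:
F(l) = 0 (F(l) = (-3 + l)*0 = 0)
-24*(-11 - 244) + F(7) = -24*(-11 - 244) + 0 = -24*(-255) + 0 = 6120 + 0 = 6120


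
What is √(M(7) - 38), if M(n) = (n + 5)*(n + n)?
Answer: √130 ≈ 11.402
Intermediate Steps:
M(n) = 2*n*(5 + n) (M(n) = (5 + n)*(2*n) = 2*n*(5 + n))
√(M(7) - 38) = √(2*7*(5 + 7) - 38) = √(2*7*12 - 38) = √(168 - 38) = √130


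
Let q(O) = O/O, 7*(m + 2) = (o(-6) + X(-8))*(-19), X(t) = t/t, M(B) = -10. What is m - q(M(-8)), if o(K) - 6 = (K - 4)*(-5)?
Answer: -1104/7 ≈ -157.71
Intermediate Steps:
X(t) = 1
o(K) = 26 - 5*K (o(K) = 6 + (K - 4)*(-5) = 6 + (-4 + K)*(-5) = 6 + (20 - 5*K) = 26 - 5*K)
m = -1097/7 (m = -2 + (((26 - 5*(-6)) + 1)*(-19))/7 = -2 + (((26 + 30) + 1)*(-19))/7 = -2 + ((56 + 1)*(-19))/7 = -2 + (57*(-19))/7 = -2 + (⅐)*(-1083) = -2 - 1083/7 = -1097/7 ≈ -156.71)
q(O) = 1
m - q(M(-8)) = -1097/7 - 1*1 = -1097/7 - 1 = -1104/7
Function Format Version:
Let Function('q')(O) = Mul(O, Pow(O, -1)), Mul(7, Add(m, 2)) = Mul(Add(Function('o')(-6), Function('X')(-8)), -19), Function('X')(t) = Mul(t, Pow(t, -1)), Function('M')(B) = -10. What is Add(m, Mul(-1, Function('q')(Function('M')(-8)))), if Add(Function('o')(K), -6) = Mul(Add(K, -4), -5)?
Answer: Rational(-1104, 7) ≈ -157.71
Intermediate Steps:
Function('X')(t) = 1
Function('o')(K) = Add(26, Mul(-5, K)) (Function('o')(K) = Add(6, Mul(Add(K, -4), -5)) = Add(6, Mul(Add(-4, K), -5)) = Add(6, Add(20, Mul(-5, K))) = Add(26, Mul(-5, K)))
m = Rational(-1097, 7) (m = Add(-2, Mul(Rational(1, 7), Mul(Add(Add(26, Mul(-5, -6)), 1), -19))) = Add(-2, Mul(Rational(1, 7), Mul(Add(Add(26, 30), 1), -19))) = Add(-2, Mul(Rational(1, 7), Mul(Add(56, 1), -19))) = Add(-2, Mul(Rational(1, 7), Mul(57, -19))) = Add(-2, Mul(Rational(1, 7), -1083)) = Add(-2, Rational(-1083, 7)) = Rational(-1097, 7) ≈ -156.71)
Function('q')(O) = 1
Add(m, Mul(-1, Function('q')(Function('M')(-8)))) = Add(Rational(-1097, 7), Mul(-1, 1)) = Add(Rational(-1097, 7), -1) = Rational(-1104, 7)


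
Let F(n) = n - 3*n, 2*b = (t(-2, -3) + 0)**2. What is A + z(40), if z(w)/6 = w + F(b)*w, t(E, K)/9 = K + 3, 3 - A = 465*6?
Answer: -2547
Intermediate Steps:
A = -2787 (A = 3 - 465*6 = 3 - 1*2790 = 3 - 2790 = -2787)
t(E, K) = 27 + 9*K (t(E, K) = 9*(K + 3) = 9*(3 + K) = 27 + 9*K)
b = 0 (b = ((27 + 9*(-3)) + 0)**2/2 = ((27 - 27) + 0)**2/2 = (0 + 0)**2/2 = (1/2)*0**2 = (1/2)*0 = 0)
F(n) = -2*n
z(w) = 6*w (z(w) = 6*(w + (-2*0)*w) = 6*(w + 0*w) = 6*(w + 0) = 6*w)
A + z(40) = -2787 + 6*40 = -2787 + 240 = -2547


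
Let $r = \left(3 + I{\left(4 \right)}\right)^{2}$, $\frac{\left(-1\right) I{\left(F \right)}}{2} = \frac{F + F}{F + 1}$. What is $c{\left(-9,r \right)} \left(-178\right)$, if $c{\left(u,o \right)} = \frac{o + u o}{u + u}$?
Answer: $- \frac{712}{225} \approx -3.1644$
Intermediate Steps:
$I{\left(F \right)} = - \frac{4 F}{1 + F}$ ($I{\left(F \right)} = - 2 \frac{F + F}{F + 1} = - 2 \frac{2 F}{1 + F} = - \frac{4 F}{1 + F}$)
$r = \frac{1}{25}$ ($r = \left(3 - \frac{16}{1 + 4}\right)^{2} = \left(3 - \frac{16}{5}\right)^{2} = \left(- \frac{1}{5}\right)^{2} = \frac{1}{25} \approx 0.04$)
$c{\left(u,o \right)} = \frac{o + o u}{2 u}$
$c{\left(-9,r \right)} \left(-178\right) = \frac{1}{2} \cdot \frac{1}{25} \frac{1}{-9} \left(1 - 9\right) \left(-178\right) = \frac{1}{2} \cdot \frac{1}{25} \left(- \frac{1}{9}\right) \left(-8\right) \left(-178\right) = \frac{4}{225} \left(-178\right) = - \frac{712}{225}$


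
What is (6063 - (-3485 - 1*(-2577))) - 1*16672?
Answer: -9701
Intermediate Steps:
(6063 - (-3485 - 1*(-2577))) - 1*16672 = (6063 - (-3485 + 2577)) - 16672 = (6063 - 1*(-908)) - 16672 = (6063 + 908) - 16672 = 6971 - 16672 = -9701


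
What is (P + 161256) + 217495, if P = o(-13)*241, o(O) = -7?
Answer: 377064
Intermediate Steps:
P = -1687 (P = -7*241 = -1687)
(P + 161256) + 217495 = (-1687 + 161256) + 217495 = 159569 + 217495 = 377064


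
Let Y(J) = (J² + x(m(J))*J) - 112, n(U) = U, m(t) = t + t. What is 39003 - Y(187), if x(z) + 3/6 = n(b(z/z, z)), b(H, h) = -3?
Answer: 9601/2 ≈ 4800.5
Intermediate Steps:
m(t) = 2*t
x(z) = -7/2 (x(z) = -½ - 3 = -7/2)
Y(J) = -112 + J² - 7*J/2 (Y(J) = (J² - 7*J/2) - 112 = -112 + J² - 7*J/2)
39003 - Y(187) = 39003 - (-112 + 187² - 7/2*187) = 39003 - (-112 + 34969 - 1309/2) = 39003 - 1*68405/2 = 39003 - 68405/2 = 9601/2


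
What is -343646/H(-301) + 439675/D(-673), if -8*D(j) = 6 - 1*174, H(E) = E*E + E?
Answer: 945129427/45150 ≈ 20933.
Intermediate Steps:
H(E) = E + E² (H(E) = E² + E = E + E²)
D(j) = 21 (D(j) = -(6 - 1*174)/8 = -(6 - 174)/8 = -⅛*(-168) = 21)
-343646/H(-301) + 439675/D(-673) = -343646*(-1/(301*(1 - 301))) + 439675/21 = -343646/((-301*(-300))) + 439675*(1/21) = -343646/90300 + 439675/21 = -343646*1/90300 + 439675/21 = -171823/45150 + 439675/21 = 945129427/45150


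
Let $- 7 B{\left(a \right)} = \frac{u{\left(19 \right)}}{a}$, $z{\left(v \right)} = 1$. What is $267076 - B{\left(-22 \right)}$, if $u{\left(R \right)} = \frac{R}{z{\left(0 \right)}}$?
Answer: $\frac{41129685}{154} \approx 2.6708 \cdot 10^{5}$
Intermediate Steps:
$u{\left(R \right)} = R$ ($u{\left(R \right)} = \frac{R}{1} = R 1 = R$)
$B{\left(a \right)} = - \frac{19}{7 a}$ ($B{\left(a \right)} = - \frac{19 \frac{1}{a}}{7} = - \frac{19}{7 a}$)
$267076 - B{\left(-22 \right)} = 267076 - - \frac{19}{7 \left(-22\right)} = 267076 - \left(- \frac{19}{7}\right) \left(- \frac{1}{22}\right) = 267076 - \frac{19}{154} = \frac{41129685}{154}$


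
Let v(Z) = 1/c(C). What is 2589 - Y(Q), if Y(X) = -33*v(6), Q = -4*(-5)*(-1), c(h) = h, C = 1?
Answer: 2622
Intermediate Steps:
Q = -20 (Q = 20*(-1) = -20)
v(Z) = 1 (v(Z) = 1/1 = 1)
Y(X) = -33 (Y(X) = -33*1 = -33)
2589 - Y(Q) = 2589 - 1*(-33) = 2589 + 33 = 2622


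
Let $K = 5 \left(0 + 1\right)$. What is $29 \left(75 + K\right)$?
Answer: $2320$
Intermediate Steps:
$K = 5$ ($K = 5 \cdot 1 = 5$)
$29 \left(75 + K\right) = 29 \left(75 + 5\right) = 29 \cdot 80 = 2320$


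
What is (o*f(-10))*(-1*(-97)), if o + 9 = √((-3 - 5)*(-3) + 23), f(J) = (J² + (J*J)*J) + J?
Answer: 794430 - 88270*√47 ≈ 1.8928e+5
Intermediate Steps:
f(J) = J + J² + J³ (f(J) = (J² + J²*J) + J = (J² + J³) + J = J + J² + J³)
o = -9 + √47 (o = -9 + √((-3 - 5)*(-3) + 23) = -9 + √(-8*(-3) + 23) = -9 + √(24 + 23) = -9 + √47 ≈ -2.1443)
(o*f(-10))*(-1*(-97)) = ((-9 + √47)*(-10*(1 - 10 + (-10)²)))*(-1*(-97)) = ((-9 + √47)*(-10*(1 - 10 + 100)))*97 = ((-9 + √47)*(-10*91))*97 = ((-9 + √47)*(-910))*97 = (8190 - 910*√47)*97 = 794430 - 88270*√47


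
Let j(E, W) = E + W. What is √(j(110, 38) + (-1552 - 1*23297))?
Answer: I*√24701 ≈ 157.17*I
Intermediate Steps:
√(j(110, 38) + (-1552 - 1*23297)) = √((110 + 38) + (-1552 - 1*23297)) = √(148 + (-1552 - 23297)) = √(148 - 24849) = √(-24701) = I*√24701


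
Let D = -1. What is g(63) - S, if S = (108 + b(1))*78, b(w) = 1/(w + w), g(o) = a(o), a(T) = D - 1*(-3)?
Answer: -8461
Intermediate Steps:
a(T) = 2 (a(T) = -1 - 1*(-3) = -1 + 3 = 2)
g(o) = 2
b(w) = 1/(2*w)
S = 8463 (S = (108 + (½)/1)*78 = (108 + (½)*1)*78 = (108 + ½)*78 = (217/2)*78 = 8463)
g(63) - S = 2 - 1*8463 = 2 - 8463 = -8461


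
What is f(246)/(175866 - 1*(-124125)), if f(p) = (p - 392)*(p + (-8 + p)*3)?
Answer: -46720/99997 ≈ -0.46721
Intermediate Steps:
f(p) = (-392 + p)*(-24 + 4*p) (f(p) = (-392 + p)*(p + (-24 + 3*p)) = (-392 + p)*(-24 + 4*p))
f(246)/(175866 - 1*(-124125)) = (9408 - 1592*246 + 4*246²)/(175866 - 1*(-124125)) = (9408 - 391632 + 4*60516)/(175866 + 124125) = (9408 - 391632 + 242064)/299991 = -140160*1/299991 = -46720/99997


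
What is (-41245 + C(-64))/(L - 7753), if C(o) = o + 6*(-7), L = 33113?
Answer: -41351/25360 ≈ -1.6306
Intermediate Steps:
C(o) = -42 + o (C(o) = o - 42 = -42 + o)
(-41245 + C(-64))/(L - 7753) = (-41245 + (-42 - 64))/(33113 - 7753) = (-41245 - 106)/25360 = -41351*1/25360 = -41351/25360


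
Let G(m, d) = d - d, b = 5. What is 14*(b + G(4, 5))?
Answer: 70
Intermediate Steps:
G(m, d) = 0
14*(b + G(4, 5)) = 14*(5 + 0) = 14*5 = 70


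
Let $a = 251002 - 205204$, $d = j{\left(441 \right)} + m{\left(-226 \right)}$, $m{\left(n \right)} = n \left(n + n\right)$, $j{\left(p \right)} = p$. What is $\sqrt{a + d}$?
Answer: $\sqrt{148391} \approx 385.22$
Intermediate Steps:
$m{\left(n \right)} = 2 n^{2}$ ($m{\left(n \right)} = n 2 n = 2 n^{2}$)
$d = 102593$ ($d = 441 + 2 \left(-226\right)^{2} = 441 + 2 \cdot 51076 = 441 + 102152 = 102593$)
$a = 45798$
$\sqrt{a + d} = \sqrt{45798 + 102593} = \sqrt{148391}$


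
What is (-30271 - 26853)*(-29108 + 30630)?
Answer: -86942728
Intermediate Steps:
(-30271 - 26853)*(-29108 + 30630) = -57124*1522 = -86942728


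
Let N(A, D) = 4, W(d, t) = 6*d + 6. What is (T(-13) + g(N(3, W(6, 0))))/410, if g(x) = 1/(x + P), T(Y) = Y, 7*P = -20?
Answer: -97/3280 ≈ -0.029573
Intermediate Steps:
P = -20/7 (P = (⅐)*(-20) = -20/7 ≈ -2.8571)
W(d, t) = 6 + 6*d
g(x) = 1/(-20/7 + x) (g(x) = 1/(x - 20/7) = 1/(-20/7 + x))
(T(-13) + g(N(3, W(6, 0))))/410 = (-13 + 7/(-20 + 7*4))/410 = (-13 + 7/(-20 + 28))/410 = (-13 + 7/8)/410 = (1/410)*(-97/8) = -97/3280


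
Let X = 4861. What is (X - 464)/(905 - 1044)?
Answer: -4397/139 ≈ -31.633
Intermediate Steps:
(X - 464)/(905 - 1044) = (4861 - 464)/(905 - 1044) = 4397/(-139) = 4397*(-1/139) = -4397/139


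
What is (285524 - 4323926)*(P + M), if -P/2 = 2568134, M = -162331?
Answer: 21397872798798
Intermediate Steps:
P = -5136268 (P = -2*2568134 = -5136268)
(285524 - 4323926)*(P + M) = (285524 - 4323926)*(-5136268 - 162331) = -4038402*(-5298599) = 21397872798798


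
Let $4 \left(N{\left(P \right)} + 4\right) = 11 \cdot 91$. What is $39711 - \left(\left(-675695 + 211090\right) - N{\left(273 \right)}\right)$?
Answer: $\frac{2018249}{4} \approx 5.0456 \cdot 10^{5}$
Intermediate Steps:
$N{\left(P \right)} = \frac{985}{4}$ ($N{\left(P \right)} = -4 + \frac{11 \cdot 91}{4} = -4 + \frac{1}{4} \cdot 1001 = -4 + \frac{1001}{4} = \frac{985}{4}$)
$39711 - \left(\left(-675695 + 211090\right) - N{\left(273 \right)}\right) = 39711 - \left(\left(-675695 + 211090\right) - \frac{985}{4}\right) = 39711 - \left(-464605 - \frac{985}{4}\right) = 39711 - - \frac{1859405}{4} = 39711 + \frac{1859405}{4} = \frac{2018249}{4}$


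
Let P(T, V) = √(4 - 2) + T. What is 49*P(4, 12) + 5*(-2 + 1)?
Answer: 191 + 49*√2 ≈ 260.30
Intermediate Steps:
P(T, V) = T + √2 (P(T, V) = √2 + T = T + √2)
49*P(4, 12) + 5*(-2 + 1) = 49*(4 + √2) + 5*(-2 + 1) = (196 + 49*√2) + 5*(-1) = (196 + 49*√2) - 5 = 191 + 49*√2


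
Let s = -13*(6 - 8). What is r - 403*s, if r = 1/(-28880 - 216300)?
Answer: -2568996041/245180 ≈ -10478.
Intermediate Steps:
s = 26 (s = -13*(-2) = 26)
r = -1/245180 (r = 1/(-245180) = -1/245180 ≈ -4.0786e-6)
r - 403*s = -1/245180 - 403*26 = -1/245180 - 1*10478 = -1/245180 - 10478 = -2568996041/245180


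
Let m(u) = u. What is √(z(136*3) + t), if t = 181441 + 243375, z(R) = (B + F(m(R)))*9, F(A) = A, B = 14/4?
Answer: √1714078/2 ≈ 654.61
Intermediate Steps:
B = 7/2 (B = 14*(¼) = 7/2 ≈ 3.5000)
z(R) = 63/2 + 9*R (z(R) = (7/2 + R)*9 = 63/2 + 9*R)
t = 424816
√(z(136*3) + t) = √((63/2 + 9*(136*3)) + 424816) = √((63/2 + 9*408) + 424816) = √((63/2 + 3672) + 424816) = √(7407/2 + 424816) = √(857039/2) = √1714078/2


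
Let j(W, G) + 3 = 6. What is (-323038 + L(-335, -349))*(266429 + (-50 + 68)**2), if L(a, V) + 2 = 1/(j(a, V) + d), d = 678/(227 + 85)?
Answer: -23180224302124/269 ≈ -8.6172e+10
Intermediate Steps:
j(W, G) = 3 (j(W, G) = -3 + 6 = 3)
d = 113/52 (d = 678/312 = 678*(1/312) = 113/52 ≈ 2.1731)
L(a, V) = -486/269 (L(a, V) = -2 + 1/(3 + 113/52) = -2 + 1/(269/52) = -2 + 52/269 = -486/269)
(-323038 + L(-335, -349))*(266429 + (-50 + 68)**2) = (-323038 - 486/269)*(266429 + (-50 + 68)**2) = -86897708*(266429 + 18**2)/269 = -86897708*(266429 + 324)/269 = -86897708/269*266753 = -23180224302124/269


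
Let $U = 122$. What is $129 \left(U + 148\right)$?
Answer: $34830$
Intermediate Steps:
$129 \left(U + 148\right) = 129 \left(122 + 148\right) = 129 \cdot 270 = 34830$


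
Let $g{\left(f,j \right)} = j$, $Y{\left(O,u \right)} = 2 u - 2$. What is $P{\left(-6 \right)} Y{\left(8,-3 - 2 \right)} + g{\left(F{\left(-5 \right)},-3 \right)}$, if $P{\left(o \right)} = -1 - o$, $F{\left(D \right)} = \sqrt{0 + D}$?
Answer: $-63$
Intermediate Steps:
$Y{\left(O,u \right)} = -2 + 2 u$
$F{\left(D \right)} = \sqrt{D}$
$P{\left(-6 \right)} Y{\left(8,-3 - 2 \right)} + g{\left(F{\left(-5 \right)},-3 \right)} = \left(-1 - -6\right) \left(-2 + 2 \left(-3 - 2\right)\right) - 3 = \left(-1 + 6\right) \left(-2 + 2 \left(-3 - 2\right)\right) - 3 = 5 \left(-2 + 2 \left(-5\right)\right) - 3 = 5 \left(-2 - 10\right) - 3 = 5 \left(-12\right) - 3 = -60 - 3 = -63$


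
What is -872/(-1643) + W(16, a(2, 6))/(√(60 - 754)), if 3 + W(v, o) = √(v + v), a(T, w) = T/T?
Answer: 872/1643 + I*√694*(3 - 4*√2)/694 ≈ 0.53074 - 0.10085*I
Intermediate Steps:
a(T, w) = 1
W(v, o) = -3 + √2*√v (W(v, o) = -3 + √(v + v) = -3 + √(2*v) = -3 + √2*√v)
-872/(-1643) + W(16, a(2, 6))/(√(60 - 754)) = -872/(-1643) + (-3 + √2*√16)/(√(60 - 754)) = -872*(-1/1643) + (-3 + √2*4)/(√(-694)) = 872/1643 + (-3 + 4*√2)/((I*√694)) = 872/1643 + (-3 + 4*√2)*(-I*√694/694) = 872/1643 - I*√694*(-3 + 4*√2)/694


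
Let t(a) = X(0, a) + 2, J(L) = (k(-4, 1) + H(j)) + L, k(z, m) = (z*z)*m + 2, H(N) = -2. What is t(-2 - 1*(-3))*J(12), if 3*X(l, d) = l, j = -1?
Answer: 56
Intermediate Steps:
k(z, m) = 2 + m*z² (k(z, m) = z²*m + 2 = m*z² + 2 = 2 + m*z²)
X(l, d) = l/3
J(L) = 16 + L (J(L) = ((2 + 1*(-4)²) - 2) + L = ((2 + 1*16) - 2) + L = ((2 + 16) - 2) + L = (18 - 2) + L = 16 + L)
t(a) = 2 (t(a) = (⅓)*0 + 2 = 0 + 2 = 2)
t(-2 - 1*(-3))*J(12) = 2*(16 + 12) = 2*28 = 56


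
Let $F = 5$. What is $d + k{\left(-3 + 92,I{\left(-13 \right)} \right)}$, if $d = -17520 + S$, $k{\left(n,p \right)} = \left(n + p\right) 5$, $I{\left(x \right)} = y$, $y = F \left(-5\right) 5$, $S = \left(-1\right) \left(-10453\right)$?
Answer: $-7247$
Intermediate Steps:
$S = 10453$
$y = -125$ ($y = 5 \left(-5\right) 5 = \left(-25\right) 5 = -125$)
$I{\left(x \right)} = -125$
$k{\left(n,p \right)} = 5 n + 5 p$
$d = -7067$ ($d = -17520 + 10453 = -7067$)
$d + k{\left(-3 + 92,I{\left(-13 \right)} \right)} = -7067 + \left(5 \left(-3 + 92\right) + 5 \left(-125\right)\right) = -7067 + \left(5 \cdot 89 - 625\right) = -7067 + \left(445 - 625\right) = -7067 - 180 = -7247$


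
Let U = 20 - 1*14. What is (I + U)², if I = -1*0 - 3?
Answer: 9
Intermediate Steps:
I = -3 (I = 0 - 3 = -3)
U = 6 (U = 20 - 14 = 6)
(I + U)² = (-3 + 6)² = 3² = 9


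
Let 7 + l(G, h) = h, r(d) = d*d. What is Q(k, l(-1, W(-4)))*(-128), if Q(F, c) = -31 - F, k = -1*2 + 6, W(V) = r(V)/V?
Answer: 4480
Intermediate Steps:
r(d) = d**2
W(V) = V (W(V) = V**2/V = V)
l(G, h) = -7 + h
k = 4 (k = -2 + 6 = 4)
Q(k, l(-1, W(-4)))*(-128) = (-31 - 1*4)*(-128) = (-31 - 4)*(-128) = -35*(-128) = 4480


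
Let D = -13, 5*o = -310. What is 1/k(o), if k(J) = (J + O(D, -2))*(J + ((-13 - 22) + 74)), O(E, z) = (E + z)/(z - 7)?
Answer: 3/4163 ≈ 0.00072063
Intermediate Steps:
o = -62 (o = (⅕)*(-310) = -62)
O(E, z) = (E + z)/(-7 + z)
k(J) = (39 + J)*(5/3 + J) (k(J) = (J + (-13 - 2)/(-7 - 2))*(J + ((-13 - 22) + 74)) = (J - 15/(-9))*(J + (-35 + 74)) = (J - ⅑*(-15))*(J + 39) = (J + 5/3)*(39 + J) = (5/3 + J)*(39 + J) = (39 + J)*(5/3 + J))
1/k(o) = 1/(65 + (-62)² + (122/3)*(-62)) = 1/(65 + 3844 - 7564/3) = 1/(4163/3) = 3/4163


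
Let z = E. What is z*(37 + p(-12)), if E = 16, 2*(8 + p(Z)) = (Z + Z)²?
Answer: 5072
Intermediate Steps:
p(Z) = -8 + 2*Z² (p(Z) = -8 + (Z + Z)²/2 = -8 + (2*Z)²/2 = -8 + (4*Z²)/2 = -8 + 2*Z²)
z = 16
z*(37 + p(-12)) = 16*(37 + (-8 + 2*(-12)²)) = 16*(37 + (-8 + 2*144)) = 16*(37 + (-8 + 288)) = 16*(37 + 280) = 16*317 = 5072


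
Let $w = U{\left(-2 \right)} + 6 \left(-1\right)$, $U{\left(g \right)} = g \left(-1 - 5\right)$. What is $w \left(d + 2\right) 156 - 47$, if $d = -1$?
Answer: $889$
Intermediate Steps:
$U{\left(g \right)} = - 6 g$ ($U{\left(g \right)} = g \left(-6\right) = - 6 g$)
$w = 6$ ($w = \left(-6\right) \left(-2\right) + 6 \left(-1\right) = 12 - 6 = 6$)
$w \left(d + 2\right) 156 - 47 = 6 \left(-1 + 2\right) 156 - 47 = 6 \cdot 1 \cdot 156 - 47 = 6 \cdot 156 - 47 = 936 - 47 = 889$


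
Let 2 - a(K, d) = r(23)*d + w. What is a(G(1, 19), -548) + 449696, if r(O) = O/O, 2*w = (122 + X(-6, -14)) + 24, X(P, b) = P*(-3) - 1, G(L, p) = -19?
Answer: 900329/2 ≈ 4.5016e+5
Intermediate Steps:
X(P, b) = -1 - 3*P (X(P, b) = -3*P - 1 = -1 - 3*P)
w = 163/2 (w = ((122 + (-1 - 3*(-6))) + 24)/2 = ((122 + (-1 + 18)) + 24)/2 = ((122 + 17) + 24)/2 = (139 + 24)/2 = (1/2)*163 = 163/2 ≈ 81.500)
r(O) = 1
a(K, d) = -159/2 - d (a(K, d) = 2 - (1*d + 163/2) = 2 - (d + 163/2) = 2 - (163/2 + d) = 2 + (-163/2 - d) = -159/2 - d)
a(G(1, 19), -548) + 449696 = (-159/2 - 1*(-548)) + 449696 = (-159/2 + 548) + 449696 = 937/2 + 449696 = 900329/2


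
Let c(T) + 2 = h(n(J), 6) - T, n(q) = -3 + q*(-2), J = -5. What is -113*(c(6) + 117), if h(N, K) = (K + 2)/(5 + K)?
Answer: -136391/11 ≈ -12399.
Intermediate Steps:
n(q) = -3 - 2*q
h(N, K) = (2 + K)/(5 + K)
c(T) = -14/11 - T (c(T) = -2 + ((2 + 6)/(5 + 6) - T) = -2 + (8/11 - T) = -14/11 - T)
-113*(c(6) + 117) = -113*((-14/11 - 1*6) + 117) = -113*((-14/11 - 6) + 117) = -113*(-80/11 + 117) = -113*1207/11 = -136391/11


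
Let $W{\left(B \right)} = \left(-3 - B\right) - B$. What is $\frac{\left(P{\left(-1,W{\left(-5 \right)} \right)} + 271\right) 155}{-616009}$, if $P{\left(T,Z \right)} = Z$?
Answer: $- \frac{43090}{616009} \approx -0.06995$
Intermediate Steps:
$W{\left(B \right)} = -3 - 2 B$
$\frac{\left(P{\left(-1,W{\left(-5 \right)} \right)} + 271\right) 155}{-616009} = \frac{\left(\left(-3 - -10\right) + 271\right) 155}{-616009} = \left(\left(-3 + 10\right) + 271\right) 155 \left(- \frac{1}{616009}\right) = \left(7 + 271\right) 155 \left(- \frac{1}{616009}\right) = 278 \cdot 155 \left(- \frac{1}{616009}\right) = 43090 \left(- \frac{1}{616009}\right) = - \frac{43090}{616009}$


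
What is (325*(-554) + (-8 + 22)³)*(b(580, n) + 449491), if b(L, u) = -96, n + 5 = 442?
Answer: -79680429870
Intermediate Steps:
n = 437 (n = -5 + 442 = 437)
(325*(-554) + (-8 + 22)³)*(b(580, n) + 449491) = (325*(-554) + (-8 + 22)³)*(-96 + 449491) = (-180050 + 14³)*449395 = (-180050 + 2744)*449395 = -177306*449395 = -79680429870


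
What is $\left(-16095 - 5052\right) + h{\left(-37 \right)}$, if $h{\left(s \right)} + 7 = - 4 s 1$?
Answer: $-21006$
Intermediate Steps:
$h{\left(s \right)} = -7 - 4 s$ ($h{\left(s \right)} = -7 + - 4 s 1 = -7 - 4 s$)
$\left(-16095 - 5052\right) + h{\left(-37 \right)} = \left(-16095 - 5052\right) - -141 = -21147 + \left(-7 + 148\right) = -21147 + 141 = -21006$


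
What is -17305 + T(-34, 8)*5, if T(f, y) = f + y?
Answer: -17435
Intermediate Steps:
-17305 + T(-34, 8)*5 = -17305 + (-34 + 8)*5 = -17305 - 26*5 = -17305 - 130 = -17435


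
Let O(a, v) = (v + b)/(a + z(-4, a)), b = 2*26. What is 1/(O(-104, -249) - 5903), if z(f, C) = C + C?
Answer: -312/1841539 ≈ -0.00016942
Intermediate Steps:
z(f, C) = 2*C
b = 52
O(a, v) = (52 + v)/(3*a) (O(a, v) = (v + 52)/(a + 2*a) = (52 + v)/((3*a)) = (52 + v)*(1/(3*a)) = (52 + v)/(3*a))
1/(O(-104, -249) - 5903) = 1/((1/3)*(52 - 249)/(-104) - 5903) = 1/((1/3)*(-1/104)*(-197) - 5903) = 1/(197/312 - 5903) = 1/(-1841539/312) = -312/1841539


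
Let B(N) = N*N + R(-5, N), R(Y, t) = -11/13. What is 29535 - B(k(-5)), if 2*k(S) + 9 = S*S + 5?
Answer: 1530131/52 ≈ 29426.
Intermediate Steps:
k(S) = -2 + S²/2 (k(S) = -9/2 + (S*S + 5)/2 = -9/2 + (S² + 5)/2 = -9/2 + (5 + S²)/2 = -9/2 + (5/2 + S²/2) = -2 + S²/2)
R(Y, t) = -11/13 (R(Y, t) = -11*1/13 = -11/13)
B(N) = -11/13 + N² (B(N) = N*N - 11/13 = N² - 11/13 = -11/13 + N²)
29535 - B(k(-5)) = 29535 - (-11/13 + (-2 + (½)*(-5)²)²) = 29535 - (-11/13 + (-2 + (½)*25)²) = 29535 - (-11/13 + (-2 + 25/2)²) = 29535 - (-11/13 + (21/2)²) = 29535 - (-11/13 + 441/4) = 29535 - 1*5689/52 = 29535 - 5689/52 = 1530131/52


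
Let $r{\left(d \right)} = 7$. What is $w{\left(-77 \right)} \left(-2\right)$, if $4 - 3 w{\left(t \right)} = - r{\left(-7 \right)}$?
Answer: $- \frac{22}{3} \approx -7.3333$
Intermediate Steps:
$w{\left(t \right)} = \frac{11}{3}$ ($w{\left(t \right)} = \frac{4}{3} - \frac{\left(-1\right) 7}{3} = \frac{4}{3} - - \frac{7}{3} = \frac{4}{3} + \frac{7}{3} = \frac{11}{3}$)
$w{\left(-77 \right)} \left(-2\right) = \frac{11}{3} \left(-2\right) = - \frac{22}{3}$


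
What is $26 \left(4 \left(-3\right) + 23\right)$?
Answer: $286$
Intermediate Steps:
$26 \left(4 \left(-3\right) + 23\right) = 26 \left(-12 + 23\right) = 26 \cdot 11 = 286$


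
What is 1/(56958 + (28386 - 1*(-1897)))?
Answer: 1/87241 ≈ 1.1462e-5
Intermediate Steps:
1/(56958 + (28386 - 1*(-1897))) = 1/(56958 + (28386 + 1897)) = 1/(56958 + 30283) = 1/87241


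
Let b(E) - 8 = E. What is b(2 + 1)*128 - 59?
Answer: 1349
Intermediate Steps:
b(E) = 8 + E
b(2 + 1)*128 - 59 = (8 + (2 + 1))*128 - 59 = (8 + 3)*128 - 59 = 11*128 - 59 = 1408 - 59 = 1349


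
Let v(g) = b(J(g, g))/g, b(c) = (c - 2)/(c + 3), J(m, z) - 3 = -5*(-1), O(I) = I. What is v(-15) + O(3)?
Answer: 163/55 ≈ 2.9636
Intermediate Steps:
J(m, z) = 8 (J(m, z) = 3 - 5*(-1) = 3 + 5 = 8)
b(c) = (-2 + c)/(3 + c)
v(g) = 6/(11*g) (v(g) = ((-2 + 8)/(3 + 8))/g = (6/11)/g = ((1/11)*6)/g = 6/(11*g))
v(-15) + O(3) = (6/11)/(-15) + 3 = (6/11)*(-1/15) + 3 = -2/55 + 3 = 163/55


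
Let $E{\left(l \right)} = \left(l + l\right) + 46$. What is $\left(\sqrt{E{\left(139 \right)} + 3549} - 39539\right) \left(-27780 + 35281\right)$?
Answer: $-296582039 + 7501 \sqrt{3873} \approx -2.9612 \cdot 10^{8}$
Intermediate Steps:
$E{\left(l \right)} = 46 + 2 l$ ($E{\left(l \right)} = 2 l + 46 = 46 + 2 l$)
$\left(\sqrt{E{\left(139 \right)} + 3549} - 39539\right) \left(-27780 + 35281\right) = \left(\sqrt{\left(46 + 2 \cdot 139\right) + 3549} - 39539\right) \left(-27780 + 35281\right) = \left(\sqrt{\left(46 + 278\right) + 3549} - 39539\right) 7501 = \left(\sqrt{324 + 3549} - 39539\right) 7501 = \left(\sqrt{3873} - 39539\right) 7501 = \left(-39539 + \sqrt{3873}\right) 7501 = -296582039 + 7501 \sqrt{3873}$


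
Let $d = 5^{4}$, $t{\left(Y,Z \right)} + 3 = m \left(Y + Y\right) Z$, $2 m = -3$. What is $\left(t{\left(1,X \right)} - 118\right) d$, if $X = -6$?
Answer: $-64375$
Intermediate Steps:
$m = - \frac{3}{2}$ ($m = \frac{1}{2} \left(-3\right) = - \frac{3}{2} \approx -1.5$)
$t{\left(Y,Z \right)} = -3 - 3 Y Z$ ($t{\left(Y,Z \right)} = -3 + - \frac{3 \left(Y + Y\right)}{2} Z = -3 + - \frac{3 \cdot 2 Y}{2} Z = -3 + - 3 Y Z = -3 - 3 Y Z$)
$d = 625$
$\left(t{\left(1,X \right)} - 118\right) d = \left(\left(-3 - 3 \left(-6\right)\right) - 118\right) 625 = \left(\left(-3 + 18\right) - 118\right) 625 = \left(15 - 118\right) 625 = \left(-103\right) 625 = -64375$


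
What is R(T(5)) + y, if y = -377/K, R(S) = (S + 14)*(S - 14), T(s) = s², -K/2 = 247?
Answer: 16331/38 ≈ 429.76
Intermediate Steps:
K = -494 (K = -2*247 = -494)
R(S) = (-14 + S)*(14 + S) (R(S) = (14 + S)*(-14 + S) = (-14 + S)*(14 + S))
y = 29/38 (y = -377/(-494) = -377*(-1/494) = 29/38 ≈ 0.76316)
R(T(5)) + y = (-196 + (5²)²) + 29/38 = (-196 + 25²) + 29/38 = (-196 + 625) + 29/38 = 429 + 29/38 = 16331/38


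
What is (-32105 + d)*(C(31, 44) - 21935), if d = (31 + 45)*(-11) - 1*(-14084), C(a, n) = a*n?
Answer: 387907347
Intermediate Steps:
d = 13248 (d = 76*(-11) + 14084 = -836 + 14084 = 13248)
(-32105 + d)*(C(31, 44) - 21935) = (-32105 + 13248)*(31*44 - 21935) = -18857*(1364 - 21935) = -18857*(-20571) = 387907347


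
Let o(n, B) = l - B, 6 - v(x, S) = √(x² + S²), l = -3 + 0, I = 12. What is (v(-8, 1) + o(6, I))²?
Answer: (9 + √65)² ≈ 291.12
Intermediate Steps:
l = -3
v(x, S) = 6 - √(S² + x²) (v(x, S) = 6 - √(x² + S²) = 6 - √(S² + x²))
o(n, B) = -3 - B
(v(-8, 1) + o(6, I))² = ((6 - √(1² + (-8)²)) + (-3 - 1*12))² = ((6 - √(1 + 64)) + (-3 - 12))² = ((6 - √65) - 15)² = (-9 - √65)²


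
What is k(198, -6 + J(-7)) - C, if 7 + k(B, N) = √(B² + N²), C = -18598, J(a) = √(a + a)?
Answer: 18591 + √(39226 - 12*I*√14) ≈ 18789.0 - 0.11335*I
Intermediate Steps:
J(a) = √2*√a (J(a) = √(2*a) = √2*√a)
k(B, N) = -7 + √(B² + N²)
k(198, -6 + J(-7)) - C = (-7 + √(198² + (-6 + √2*√(-7))²)) - 1*(-18598) = (-7 + √(39204 + (-6 + √2*(I*√7))²)) + 18598 = (-7 + √(39204 + (-6 + I*√14)²)) + 18598 = 18591 + √(39204 + (-6 + I*√14)²)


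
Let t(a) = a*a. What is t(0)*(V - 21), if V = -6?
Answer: 0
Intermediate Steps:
t(a) = a²
t(0)*(V - 21) = 0²*(-6 - 21) = 0*(-27) = 0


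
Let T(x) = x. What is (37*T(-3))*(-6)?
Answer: 666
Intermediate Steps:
(37*T(-3))*(-6) = (37*(-3))*(-6) = -111*(-6) = 666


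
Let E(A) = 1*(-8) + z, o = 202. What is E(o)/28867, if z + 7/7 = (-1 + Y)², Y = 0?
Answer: -8/28867 ≈ -0.00027713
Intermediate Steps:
z = 0 (z = -1 + (-1 + 0)² = -1 + (-1)² = -1 + 1 = 0)
E(A) = -8 (E(A) = 1*(-8) + 0 = -8 + 0 = -8)
E(o)/28867 = -8/28867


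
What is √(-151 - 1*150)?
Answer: I*√301 ≈ 17.349*I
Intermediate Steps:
√(-151 - 1*150) = √(-151 - 150) = √(-301) = I*√301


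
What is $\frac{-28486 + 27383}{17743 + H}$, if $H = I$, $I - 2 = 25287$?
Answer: $- \frac{1103}{43032} \approx -0.025632$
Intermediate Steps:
$I = 25289$ ($I = 2 + 25287 = 25289$)
$H = 25289$
$\frac{-28486 + 27383}{17743 + H} = \frac{-28486 + 27383}{17743 + 25289} = - \frac{1103}{43032}$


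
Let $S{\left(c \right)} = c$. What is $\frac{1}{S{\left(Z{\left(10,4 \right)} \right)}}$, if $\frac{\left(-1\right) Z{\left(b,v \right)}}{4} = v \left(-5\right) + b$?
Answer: $\frac{1}{40} \approx 0.025$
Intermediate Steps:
$Z{\left(b,v \right)} = - 4 b + 20 v$ ($Z{\left(b,v \right)} = - 4 \left(v \left(-5\right) + b\right) = - 4 \left(- 5 v + b\right) = - 4 \left(b - 5 v\right) = - 4 b + 20 v$)
$\frac{1}{S{\left(Z{\left(10,4 \right)} \right)}} = \frac{1}{\left(-4\right) 10 + 20 \cdot 4} = \frac{1}{-40 + 80} = \frac{1}{40}$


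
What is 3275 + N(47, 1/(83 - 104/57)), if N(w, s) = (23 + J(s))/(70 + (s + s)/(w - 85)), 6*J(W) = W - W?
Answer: 1060836346/323887 ≈ 3275.3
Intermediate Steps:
J(W) = 0 (J(W) = (W - W)/6 = (⅙)*0 = 0)
N(w, s) = 23/(70 + 2*s/(-85 + w)) (N(w, s) = (23 + 0)/(70 + (s + s)/(w - 85)) = 23/(70 + (2*s)/(-85 + w)) = 23/(70 + 2*s/(-85 + w)))
3275 + N(47, 1/(83 - 104/57)) = 3275 + 23*(-85 + 47)/(2*(-2975 + 1/(83 - 104/57) + 35*47)) = 3275 + (23/2)*(-38)/(-2975 + 1/(83 - 104*1/57) + 1645) = 3275 + (23/2)*(-38)/(-2975 + 1/(83 - 104/57) + 1645) = 3275 + (23/2)*(-38)/(-2975 + 1/(4627/57) + 1645) = 3275 + (23/2)*(-38)/(-2975 + 57/4627 + 1645) = 3275 + (23/2)*(-38)/(-6153853/4627) = 3275 + (23/2)*(-4627/6153853)*(-38) = 3275 + 106421/323887 = 1060836346/323887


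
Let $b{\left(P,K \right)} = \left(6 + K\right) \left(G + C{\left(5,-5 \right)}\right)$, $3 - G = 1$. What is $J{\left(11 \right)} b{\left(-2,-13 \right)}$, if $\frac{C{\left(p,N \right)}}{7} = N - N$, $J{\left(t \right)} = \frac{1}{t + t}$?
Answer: $- \frac{7}{11} \approx -0.63636$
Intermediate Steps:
$J{\left(t \right)} = \frac{1}{2 t}$
$G = 2$ ($G = 3 - 1 = 2$)
$C{\left(p,N \right)} = 0$ ($C{\left(p,N \right)} = 7 \left(N - N\right) = 7 \cdot 0 = 0$)
$b{\left(P,K \right)} = 12 + 2 K$ ($b{\left(P,K \right)} = \left(6 + K\right) \left(2 + 0\right) = \left(6 + K\right) 2 = 12 + 2 K$)
$J{\left(11 \right)} b{\left(-2,-13 \right)} = \frac{1}{2 \cdot 11} \left(12 + 2 \left(-13\right)\right) = \frac{1}{2} \cdot \frac{1}{11} \left(12 - 26\right) = \frac{1}{22} \left(-14\right) = - \frac{7}{11}$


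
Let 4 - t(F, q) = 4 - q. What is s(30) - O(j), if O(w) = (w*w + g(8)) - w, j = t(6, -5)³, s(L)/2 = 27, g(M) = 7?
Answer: -15703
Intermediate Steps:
t(F, q) = q (t(F, q) = 4 - (4 - q) = 4 + (-4 + q) = q)
s(L) = 54 (s(L) = 2*27 = 54)
j = -125 (j = (-5)³ = -125)
O(w) = 7 + w² - w (O(w) = (w*w + 7) - w = (w² + 7) - w = (7 + w²) - w = 7 + w² - w)
s(30) - O(j) = 54 - (7 + (-125)² - 1*(-125)) = 54 - (7 + 15625 + 125) = 54 - 1*15757 = 54 - 15757 = -15703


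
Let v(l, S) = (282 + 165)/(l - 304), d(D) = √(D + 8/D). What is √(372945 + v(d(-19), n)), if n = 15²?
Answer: √3*√((718040609 - 372945*I*√779)/(5776 - 3*I*√779)) ≈ 610.69 - 1.7448e-5*I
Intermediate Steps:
n = 225
v(l, S) = 447/(-304 + l)
√(372945 + v(d(-19), n)) = √(372945 + 447/(-304 + √(-19 + 8/(-19)))) = √(372945 + 447/(-304 + √(-19 + 8*(-1/19)))) = √(372945 + 447/(-304 + √(-19 - 8/19))) = √(372945 + 447/(-304 + √(-369/19))) = √(372945 + 447/(-304 + 3*I*√779/19))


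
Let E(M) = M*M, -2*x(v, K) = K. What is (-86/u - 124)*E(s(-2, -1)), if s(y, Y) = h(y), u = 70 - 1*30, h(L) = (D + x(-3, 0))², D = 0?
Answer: 0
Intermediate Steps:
x(v, K) = -K/2
h(L) = 0 (h(L) = (0 - ½*0)² = (0 + 0)² = 0² = 0)
u = 40 (u = 70 - 30 = 40)
s(y, Y) = 0
E(M) = M²
(-86/u - 124)*E(s(-2, -1)) = (-86/40 - 124)*0² = (-86*1/40 - 124)*0 = (-43/20 - 124)*0 = -2523/20*0 = 0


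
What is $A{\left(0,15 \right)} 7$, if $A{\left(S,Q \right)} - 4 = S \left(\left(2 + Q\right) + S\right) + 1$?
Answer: $35$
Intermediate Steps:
$A{\left(S,Q \right)} = 5 + S \left(2 + Q + S\right)$ ($A{\left(S,Q \right)} = 4 + \left(S \left(\left(2 + Q\right) + S\right) + 1\right) = 4 + \left(S \left(2 + Q + S\right) + 1\right) = 4 + \left(1 + S \left(2 + Q + S\right)\right) = 5 + S \left(2 + Q + S\right)$)
$A{\left(0,15 \right)} 7 = \left(5 + 0^{2} + 2 \cdot 0 + 15 \cdot 0\right) 7 = \left(5 + 0 + 0 + 0\right) 7 = 5 \cdot 7 = 35$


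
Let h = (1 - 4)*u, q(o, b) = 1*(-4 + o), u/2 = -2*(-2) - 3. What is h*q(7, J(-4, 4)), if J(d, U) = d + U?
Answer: -18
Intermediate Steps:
J(d, U) = U + d
u = 2 (u = 2*(-2*(-2) - 3) = 2*(4 - 3) = 2*1 = 2)
q(o, b) = -4 + o
h = -6 (h = (1 - 4)*2 = -3*2 = -6)
h*q(7, J(-4, 4)) = -6*(-4 + 7) = -6*3 = -18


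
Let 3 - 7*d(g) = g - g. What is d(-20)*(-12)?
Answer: -36/7 ≈ -5.1429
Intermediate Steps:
d(g) = 3/7 (d(g) = 3/7 - (g - g)/7 = 3/7 - 1/7*0 = 3/7 + 0 = 3/7)
d(-20)*(-12) = (3/7)*(-12) = -36/7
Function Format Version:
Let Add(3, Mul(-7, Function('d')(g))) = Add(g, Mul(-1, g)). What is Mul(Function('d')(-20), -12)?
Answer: Rational(-36, 7) ≈ -5.1429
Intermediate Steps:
Function('d')(g) = Rational(3, 7) (Function('d')(g) = Add(Rational(3, 7), Mul(Rational(-1, 7), Add(g, Mul(-1, g)))) = Add(Rational(3, 7), Mul(Rational(-1, 7), 0)) = Add(Rational(3, 7), 0) = Rational(3, 7))
Mul(Function('d')(-20), -12) = Mul(Rational(3, 7), -12) = Rational(-36, 7)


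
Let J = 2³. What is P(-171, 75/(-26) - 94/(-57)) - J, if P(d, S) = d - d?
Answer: -8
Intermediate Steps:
P(d, S) = 0
J = 8
P(-171, 75/(-26) - 94/(-57)) - J = 0 - 1*8 = 0 - 8 = -8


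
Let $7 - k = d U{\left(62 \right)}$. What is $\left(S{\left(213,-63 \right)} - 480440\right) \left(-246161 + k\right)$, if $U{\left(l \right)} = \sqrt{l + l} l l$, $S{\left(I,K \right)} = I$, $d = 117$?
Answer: $118209796958 + 431962265592 \sqrt{31} \approx 2.5233 \cdot 10^{12}$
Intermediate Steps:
$U{\left(l \right)} = \sqrt{2} l^{\frac{5}{2}}$ ($U{\left(l \right)} = \sqrt{2 l} l l = \sqrt{2} \sqrt{l} l l = \sqrt{2} l^{\frac{3}{2}} l = \sqrt{2} l^{\frac{5}{2}}$)
$k = 7 - 899496 \sqrt{31}$ ($k = 7 - 117 \sqrt{2} \cdot 62^{\frac{5}{2}} = 7 - 117 \sqrt{2} \cdot 3844 \sqrt{62} = 7 - 117 \cdot 7688 \sqrt{31} = 7 - 899496 \sqrt{31} \approx -5.0082 \cdot 10^{6}$)
$\left(S{\left(213,-63 \right)} - 480440\right) \left(-246161 + k\right) = \left(213 - 480440\right) \left(-246161 + \left(7 - 899496 \sqrt{31}\right)\right) = - 480227 \left(-246154 - 899496 \sqrt{31}\right) = 118209796958 + 431962265592 \sqrt{31}$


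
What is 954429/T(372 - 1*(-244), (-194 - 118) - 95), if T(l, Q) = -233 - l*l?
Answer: -318143/126563 ≈ -2.5137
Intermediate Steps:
T(l, Q) = -233 - l²
954429/T(372 - 1*(-244), (-194 - 118) - 95) = 954429/(-233 - (372 - 1*(-244))²) = 954429/(-233 - (372 + 244)²) = 954429/(-233 - 1*616²) = 954429/(-233 - 1*379456) = 954429/(-233 - 379456) = 954429/(-379689) = 954429*(-1/379689) = -318143/126563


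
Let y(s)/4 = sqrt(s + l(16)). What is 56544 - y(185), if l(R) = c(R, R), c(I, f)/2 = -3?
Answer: 56544 - 4*sqrt(179) ≈ 56491.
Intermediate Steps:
c(I, f) = -6 (c(I, f) = 2*(-3) = -6)
l(R) = -6
y(s) = 4*sqrt(-6 + s) (y(s) = 4*sqrt(s - 6) = 4*sqrt(-6 + s))
56544 - y(185) = 56544 - 4*sqrt(-6 + 185) = 56544 - 4*sqrt(179)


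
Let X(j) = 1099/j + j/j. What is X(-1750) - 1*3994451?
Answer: -998612657/250 ≈ -3.9945e+6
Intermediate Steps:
X(j) = 1 + 1099/j (X(j) = 1099/j + 1 = 1 + 1099/j)
X(-1750) - 1*3994451 = (1099 - 1750)/(-1750) - 1*3994451 = -1/1750*(-651) - 3994451 = 93/250 - 3994451 = -998612657/250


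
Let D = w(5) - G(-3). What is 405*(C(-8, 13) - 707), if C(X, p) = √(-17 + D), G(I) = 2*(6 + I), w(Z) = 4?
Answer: -286335 + 405*I*√19 ≈ -2.8634e+5 + 1765.4*I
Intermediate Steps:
G(I) = 12 + 2*I
D = -2 (D = 4 - (12 + 2*(-3)) = 4 - (12 - 6) = 4 - 1*6 = 4 - 6 = -2)
C(X, p) = I*√19 (C(X, p) = √(-17 - 2) = √(-19) = I*√19)
405*(C(-8, 13) - 707) = 405*(I*√19 - 707) = 405*(-707 + I*√19) = -286335 + 405*I*√19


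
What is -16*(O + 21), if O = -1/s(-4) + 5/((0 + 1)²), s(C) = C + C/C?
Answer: -1264/3 ≈ -421.33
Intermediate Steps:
s(C) = 1 + C (s(C) = C + 1 = 1 + C)
O = 16/3 (O = -1/(1 - 4) + 5/((0 + 1)²) = -1/(-3) + 5/(1²) = -1*(-⅓) + 5/1 = ⅓ + 5*1 = ⅓ + 5 = 16/3 ≈ 5.3333)
-16*(O + 21) = -16*(16/3 + 21) = -16*79/3 = -1264/3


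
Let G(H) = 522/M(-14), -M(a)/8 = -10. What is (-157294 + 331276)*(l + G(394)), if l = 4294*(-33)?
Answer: -493049242629/20 ≈ -2.4652e+10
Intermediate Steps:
M(a) = 80 (M(a) = -8*(-10) = 80)
G(H) = 261/40 (G(H) = 522/80 = 522*(1/80) = 261/40)
l = -141702
(-157294 + 331276)*(l + G(394)) = (-157294 + 331276)*(-141702 + 261/40) = 173982*(-5667819/40) = -493049242629/20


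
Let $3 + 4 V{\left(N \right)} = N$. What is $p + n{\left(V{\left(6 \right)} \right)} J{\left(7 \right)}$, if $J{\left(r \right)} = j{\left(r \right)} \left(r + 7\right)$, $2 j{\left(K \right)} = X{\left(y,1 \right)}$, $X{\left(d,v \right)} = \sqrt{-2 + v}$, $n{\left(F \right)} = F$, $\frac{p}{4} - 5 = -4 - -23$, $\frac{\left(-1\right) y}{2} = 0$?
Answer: $96 + \frac{21 i}{4} \approx 96.0 + 5.25 i$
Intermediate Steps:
$y = 0$ ($y = \left(-2\right) 0 = 0$)
$V{\left(N \right)} = - \frac{3}{4} + \frac{N}{4}$
$p = 96$ ($p = 20 + 4 \left(-4 - -23\right) = 20 + 4 \left(-4 + 23\right) = 20 + 4 \cdot 19 = 20 + 76 = 96$)
$j{\left(K \right)} = \frac{i}{2}$ ($j{\left(K \right)} = \frac{\sqrt{-2 + 1}}{2} = \frac{\sqrt{-1}}{2} = \frac{i}{2}$)
$J{\left(r \right)} = \frac{i \left(7 + r\right)}{2}$ ($J{\left(r \right)} = \frac{i}{2} \left(r + 7\right) = \frac{i}{2} \left(7 + r\right) = \frac{i \left(7 + r\right)}{2}$)
$p + n{\left(V{\left(6 \right)} \right)} J{\left(7 \right)} = 96 + \left(- \frac{3}{4} + \frac{1}{4} \cdot 6\right) \frac{i \left(7 + 7\right)}{2} = 96 + \left(- \frac{3}{4} + \frac{3}{2}\right) \frac{1}{2} i 14 = 96 + \frac{3 \cdot 7 i}{4} = 96 + \frac{21 i}{4}$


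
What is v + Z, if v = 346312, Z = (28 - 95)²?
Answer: 350801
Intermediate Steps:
Z = 4489 (Z = (-67)² = 4489)
v + Z = 346312 + 4489 = 350801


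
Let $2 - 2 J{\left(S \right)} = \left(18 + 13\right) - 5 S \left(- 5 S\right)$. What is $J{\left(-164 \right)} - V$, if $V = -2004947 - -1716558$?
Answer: $-10133810$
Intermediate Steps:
$J{\left(S \right)} = 1 - \frac{775 S^{2}}{2}$ ($J{\left(S \right)} = 1 - \frac{\left(18 + 13\right) - 5 S \left(- 5 S\right)}{2} = 1 - \frac{31 \cdot 25 S^{2}}{2} = 1 - \frac{775 S^{2}}{2}$)
$V = -288389$ ($V = -2004947 + 1716558 = -288389$)
$J{\left(-164 \right)} - V = \left(1 - \frac{775 \left(-164\right)^{2}}{2}\right) - -288389 = \left(1 - 10422200\right) + 288389 = -10422199 + 288389 = -10133810$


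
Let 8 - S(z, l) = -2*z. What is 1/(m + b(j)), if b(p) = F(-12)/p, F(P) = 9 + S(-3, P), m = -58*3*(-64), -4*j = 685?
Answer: 685/7628116 ≈ 8.9799e-5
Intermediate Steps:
j = -685/4 (j = -¼*685 = -685/4 ≈ -171.25)
m = 11136 (m = -174*(-64) = 11136)
S(z, l) = 8 + 2*z (S(z, l) = 8 - (-2)*z = 8 + 2*z)
F(P) = 11 (F(P) = 9 + (8 + 2*(-3)) = 9 + (8 - 6) = 9 + 2 = 11)
b(p) = 11/p
1/(m + b(j)) = 1/(11136 + 11/(-685/4)) = 1/(11136 + 11*(-4/685)) = 1/(11136 - 44/685) = 1/(7628116/685) = 685/7628116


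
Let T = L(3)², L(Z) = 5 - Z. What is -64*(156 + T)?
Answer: -10240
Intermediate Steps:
T = 4 (T = (5 - 1*3)² = (5 - 3)² = 2² = 4)
-64*(156 + T) = -64*(156 + 4) = -64*160 = -10240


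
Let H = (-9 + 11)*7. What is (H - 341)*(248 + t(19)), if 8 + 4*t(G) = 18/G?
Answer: -3059739/38 ≈ -80520.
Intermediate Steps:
t(G) = -2 + 9/(2*G) (t(G) = -2 + (18/G)/4 = -2 + 9/(2*G))
H = 14 (H = 2*7 = 14)
(H - 341)*(248 + t(19)) = (14 - 341)*(248 + (-2 + (9/2)/19)) = -327*(248 + (-2 + (9/2)*(1/19))) = -327*(248 + (-2 + 9/38)) = -327*(248 - 67/38) = -327*9357/38 = -3059739/38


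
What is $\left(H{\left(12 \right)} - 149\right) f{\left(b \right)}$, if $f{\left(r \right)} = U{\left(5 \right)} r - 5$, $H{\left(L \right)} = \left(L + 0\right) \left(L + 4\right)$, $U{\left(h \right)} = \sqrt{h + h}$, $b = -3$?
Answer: $-215 - 129 \sqrt{10} \approx -622.93$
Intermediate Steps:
$U{\left(h \right)} = \sqrt{2} \sqrt{h}$ ($U{\left(h \right)} = \sqrt{2 h} = \sqrt{2} \sqrt{h}$)
$H{\left(L \right)} = L \left(4 + L\right)$
$f{\left(r \right)} = -5 + r \sqrt{10}$ ($f{\left(r \right)} = \sqrt{2} \sqrt{5} r - 5 = \sqrt{10} r - 5 = r \sqrt{10} - 5 = -5 + r \sqrt{10}$)
$\left(H{\left(12 \right)} - 149\right) f{\left(b \right)} = \left(12 \left(4 + 12\right) - 149\right) \left(-5 - 3 \sqrt{10}\right) = \left(12 \cdot 16 - 149\right) \left(-5 - 3 \sqrt{10}\right) = \left(192 - 149\right) \left(-5 - 3 \sqrt{10}\right) = 43 \left(-5 - 3 \sqrt{10}\right) = -215 - 129 \sqrt{10}$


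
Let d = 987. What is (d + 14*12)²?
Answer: 1334025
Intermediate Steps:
(d + 14*12)² = (987 + 14*12)² = (987 + 168)² = 1155² = 1334025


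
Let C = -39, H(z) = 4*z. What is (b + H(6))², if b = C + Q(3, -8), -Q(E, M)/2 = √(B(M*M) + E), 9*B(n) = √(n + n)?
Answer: (45 + 2*√(27 + 8*√2))²/9 ≈ 365.82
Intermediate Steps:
B(n) = √2*√n/9 (B(n) = √(n + n)/9 = √(2*n)/9 = (√2*√n)/9 = √2*√n/9)
Q(E, M) = -2*√(E + √2*√(M²)/9) (Q(E, M) = -2*√(√2*√(M*M)/9 + E) = -2*√(√2*√(M²)/9 + E) = -2*√(E + √2*√(M²)/9))
b = -39 - 2*√(27 + 8*√2)/3 (b = -39 - 2*√(9*3 + √2*√((-8)²))/3 = -39 - 2*√(27 + √2*√64)/3 = -39 - 2*√(27 + √2*8)/3 = -39 - 2*√(27 + 8*√2)/3 ≈ -43.127)
(b + H(6))² = ((-39 - 2*√(27 + 8*√2)/3) + 4*6)² = ((-39 - 2*√(27 + 8*√2)/3) + 24)² = (-15 - 2*√(27 + 8*√2)/3)²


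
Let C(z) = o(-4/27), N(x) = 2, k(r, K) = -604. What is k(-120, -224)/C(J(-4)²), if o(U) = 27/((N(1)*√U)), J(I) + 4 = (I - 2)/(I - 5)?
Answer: -2416*I*√3/243 ≈ -17.221*I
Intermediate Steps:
J(I) = -4 + (-2 + I)/(-5 + I) (J(I) = -4 + (I - 2)/(I - 5) = -4 + (-2 + I)/(-5 + I))
o(U) = 27/(2*√U) (o(U) = 27/((2*√U)) = 27*(1/(2*√U)) = 27/(2*√U))
C(z) = -81*I*√3/4 (C(z) = 27/(2*√(-4/27)) = 27*(-3*I*√3/2)/2 = -81*I*√3/4)
k(-120, -224)/C(J(-4)²) = -604*4*I*√3/243 = -2416*I*√3/243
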